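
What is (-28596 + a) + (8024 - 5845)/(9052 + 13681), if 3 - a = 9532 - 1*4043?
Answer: -774783927/22733 ≈ -34082.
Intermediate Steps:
a = -5486 (a = 3 - (9532 - 1*4043) = 3 - (9532 - 4043) = 3 - 1*5489 = 3 - 5489 = -5486)
(-28596 + a) + (8024 - 5845)/(9052 + 13681) = (-28596 - 5486) + (8024 - 5845)/(9052 + 13681) = -34082 + 2179/22733 = -774783927/22733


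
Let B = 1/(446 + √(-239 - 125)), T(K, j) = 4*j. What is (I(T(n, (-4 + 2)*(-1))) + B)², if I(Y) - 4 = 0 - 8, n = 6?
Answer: (398337 + I*√91)²/9928129600 ≈ 15.982 + 0.00076548*I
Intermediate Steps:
B = 1/(446 + 2*I*√91) (B = 1/(446 + √(-364)) = 1/(446 + 2*I*√91) ≈ 0.0022381 - 9.5739e-5*I)
I(Y) = -4 (I(Y) = 4 + (0 - 8) = 4 - 8 = -4)
(I(T(n, (-4 + 2)*(-1))) + B)² = (-4 + (223/99640 - I*√91/99640))² = (-398337/99640 - I*√91/99640)²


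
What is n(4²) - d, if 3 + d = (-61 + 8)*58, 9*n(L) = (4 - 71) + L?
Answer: 9214/3 ≈ 3071.3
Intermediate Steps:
n(L) = -67/9 + L/9 (n(L) = ((4 - 71) + L)/9 = (-67 + L)/9 = -67/9 + L/9)
d = -3077 (d = -3 + (-61 + 8)*58 = -3 - 53*58 = -3 - 3074 = -3077)
n(4²) - d = (-67/9 + (⅑)*4²) - 1*(-3077) = (-67/9 + (⅑)*16) + 3077 = (-67/9 + 16/9) + 3077 = -17/3 + 3077 = 9214/3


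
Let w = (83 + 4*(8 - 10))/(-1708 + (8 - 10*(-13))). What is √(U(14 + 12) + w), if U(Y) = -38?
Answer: I*√3751358/314 ≈ 6.1683*I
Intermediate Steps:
w = -15/314 (w = (83 + 4*(-2))/(-1708 + (8 + 130)) = (83 - 8)/(-1708 + 138) = 75/(-1570) = 75*(-1/1570) = -15/314 ≈ -0.047771)
√(U(14 + 12) + w) = √(-38 - 15/314) = √(-11947/314) = I*√3751358/314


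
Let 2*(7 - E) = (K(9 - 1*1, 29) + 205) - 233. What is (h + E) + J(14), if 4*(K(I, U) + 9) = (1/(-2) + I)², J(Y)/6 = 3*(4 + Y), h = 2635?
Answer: 95279/32 ≈ 2977.5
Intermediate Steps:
J(Y) = 72 + 18*Y (J(Y) = 6*(3*(4 + Y)) = 6*(12 + 3*Y) = 72 + 18*Y)
K(I, U) = -9 + (-½ + I)²/4 (K(I, U) = -9 + (1/(-2) + I)²/4 = -9 + (-½ + I)²/4)
E = 591/32 (E = 7 - (((-9 + (-1 + 2*(9 - 1*1))²/16) + 205) - 233)/2 = 7 - (((-9 + (-1 + 2*(9 - 1))²/16) + 205) - 233)/2 = 7 - (((-9 + (-1 + 2*8)²/16) + 205) - 233)/2 = 7 - (((-9 + (-1 + 16)²/16) + 205) - 233)/2 = 7 - (((-9 + (1/16)*15²) + 205) - 233)/2 = 7 - (((-9 + (1/16)*225) + 205) - 233)/2 = 7 - (((-9 + 225/16) + 205) - 233)/2 = 7 - ((81/16 + 205) - 233)/2 = 7 - (3361/16 - 233)/2 = 7 - ½*(-367/16) = 7 + 367/32 = 591/32 ≈ 18.469)
(h + E) + J(14) = (2635 + 591/32) + (72 + 18*14) = 84911/32 + (72 + 252) = 84911/32 + 324 = 95279/32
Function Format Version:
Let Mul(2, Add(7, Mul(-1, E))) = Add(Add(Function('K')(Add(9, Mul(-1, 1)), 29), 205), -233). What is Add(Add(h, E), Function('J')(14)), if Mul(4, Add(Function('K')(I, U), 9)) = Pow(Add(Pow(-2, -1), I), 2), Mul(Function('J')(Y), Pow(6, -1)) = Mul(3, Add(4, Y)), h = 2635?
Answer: Rational(95279, 32) ≈ 2977.5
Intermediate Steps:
Function('J')(Y) = Add(72, Mul(18, Y)) (Function('J')(Y) = Mul(6, Mul(3, Add(4, Y))) = Mul(6, Add(12, Mul(3, Y))) = Add(72, Mul(18, Y)))
Function('K')(I, U) = Add(-9, Mul(Rational(1, 4), Pow(Add(Rational(-1, 2), I), 2))) (Function('K')(I, U) = Add(-9, Mul(Rational(1, 4), Pow(Add(Pow(-2, -1), I), 2))) = Add(-9, Mul(Rational(1, 4), Pow(Add(Rational(-1, 2), I), 2))))
E = Rational(591, 32) (E = Add(7, Mul(Rational(-1, 2), Add(Add(Add(-9, Mul(Rational(1, 16), Pow(Add(-1, Mul(2, Add(9, Mul(-1, 1)))), 2))), 205), -233))) = Add(7, Mul(Rational(-1, 2), Add(Add(Add(-9, Mul(Rational(1, 16), Pow(Add(-1, Mul(2, Add(9, -1))), 2))), 205), -233))) = Add(7, Mul(Rational(-1, 2), Add(Add(Add(-9, Mul(Rational(1, 16), Pow(Add(-1, Mul(2, 8)), 2))), 205), -233))) = Add(7, Mul(Rational(-1, 2), Add(Add(Add(-9, Mul(Rational(1, 16), Pow(Add(-1, 16), 2))), 205), -233))) = Add(7, Mul(Rational(-1, 2), Add(Add(Add(-9, Mul(Rational(1, 16), Pow(15, 2))), 205), -233))) = Add(7, Mul(Rational(-1, 2), Add(Add(Add(-9, Mul(Rational(1, 16), 225)), 205), -233))) = Add(7, Mul(Rational(-1, 2), Add(Add(Add(-9, Rational(225, 16)), 205), -233))) = Add(7, Mul(Rational(-1, 2), Add(Add(Rational(81, 16), 205), -233))) = Add(7, Mul(Rational(-1, 2), Add(Rational(3361, 16), -233))) = Add(7, Mul(Rational(-1, 2), Rational(-367, 16))) = Add(7, Rational(367, 32)) = Rational(591, 32) ≈ 18.469)
Add(Add(h, E), Function('J')(14)) = Add(Add(2635, Rational(591, 32)), Add(72, Mul(18, 14))) = Add(Rational(84911, 32), Add(72, 252)) = Add(Rational(84911, 32), 324) = Rational(95279, 32)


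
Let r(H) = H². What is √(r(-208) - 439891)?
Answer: I*√396627 ≈ 629.78*I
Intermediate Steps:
√(r(-208) - 439891) = √((-208)² - 439891) = √(43264 - 439891) = √(-396627) = I*√396627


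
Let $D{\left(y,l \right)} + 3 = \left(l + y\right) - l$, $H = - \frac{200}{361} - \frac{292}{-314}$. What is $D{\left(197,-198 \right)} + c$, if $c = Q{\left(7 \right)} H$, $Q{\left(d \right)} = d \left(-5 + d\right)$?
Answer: $\frac{11293622}{56677} \approx 199.26$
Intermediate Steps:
$H = \frac{21306}{56677}$ ($H = \left(-200\right) \frac{1}{361} - - \frac{146}{157} = - \frac{200}{361} + \frac{146}{157} = \frac{21306}{56677} \approx 0.37592$)
$D{\left(y,l \right)} = -3 + y$ ($D{\left(y,l \right)} = -3 + \left(\left(l + y\right) - l\right) = -3 + y$)
$c = \frac{298284}{56677}$ ($c = 7 \left(-5 + 7\right) \frac{21306}{56677} = 7 \cdot 2 \cdot \frac{21306}{56677} = 14 \cdot \frac{21306}{56677} = \frac{298284}{56677} \approx 5.2629$)
$D{\left(197,-198 \right)} + c = \left(-3 + 197\right) + \frac{298284}{56677} = 194 + \frac{298284}{56677} = \frac{11293622}{56677}$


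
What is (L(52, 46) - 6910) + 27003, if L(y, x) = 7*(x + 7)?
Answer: 20464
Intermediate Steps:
L(y, x) = 49 + 7*x (L(y, x) = 7*(7 + x) = 49 + 7*x)
(L(52, 46) - 6910) + 27003 = ((49 + 7*46) - 6910) + 27003 = ((49 + 322) - 6910) + 27003 = (371 - 6910) + 27003 = -6539 + 27003 = 20464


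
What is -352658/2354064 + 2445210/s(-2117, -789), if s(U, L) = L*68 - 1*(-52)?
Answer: -36094270639/788611440 ≈ -45.769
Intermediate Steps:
s(U, L) = 52 + 68*L (s(U, L) = 68*L + 52 = 52 + 68*L)
-352658/2354064 + 2445210/s(-2117, -789) = -352658/2354064 + 2445210/(52 + 68*(-789)) = -352658*1/2354064 + 2445210/(52 - 53652) = -176329/1177032 + 2445210/(-53600) = -176329/1177032 + 2445210*(-1/53600) = -176329/1177032 - 244521/5360 = -36094270639/788611440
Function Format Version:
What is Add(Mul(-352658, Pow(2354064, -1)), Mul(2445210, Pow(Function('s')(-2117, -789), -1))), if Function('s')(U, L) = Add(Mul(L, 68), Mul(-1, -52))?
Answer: Rational(-36094270639, 788611440) ≈ -45.769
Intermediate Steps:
Function('s')(U, L) = Add(52, Mul(68, L)) (Function('s')(U, L) = Add(Mul(68, L), 52) = Add(52, Mul(68, L)))
Add(Mul(-352658, Pow(2354064, -1)), Mul(2445210, Pow(Function('s')(-2117, -789), -1))) = Add(Mul(-352658, Pow(2354064, -1)), Mul(2445210, Pow(Add(52, Mul(68, -789)), -1))) = Add(Mul(-352658, Rational(1, 2354064)), Mul(2445210, Pow(Add(52, -53652), -1))) = Add(Rational(-176329, 1177032), Mul(2445210, Pow(-53600, -1))) = Add(Rational(-176329, 1177032), Mul(2445210, Rational(-1, 53600))) = Add(Rational(-176329, 1177032), Rational(-244521, 5360)) = Rational(-36094270639, 788611440)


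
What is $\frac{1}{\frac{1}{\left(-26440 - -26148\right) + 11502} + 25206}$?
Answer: $\frac{11210}{282559261} \approx 3.9673 \cdot 10^{-5}$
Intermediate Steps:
$\frac{1}{\frac{1}{\left(-26440 - -26148\right) + 11502} + 25206} = \frac{1}{\frac{1}{\left(-26440 + 26148\right) + 11502} + 25206} = \frac{1}{\frac{1}{-292 + 11502} + 25206} = \frac{1}{\frac{1}{11210} + 25206} = \frac{1}{\frac{282559261}{11210}} = \frac{11210}{282559261}$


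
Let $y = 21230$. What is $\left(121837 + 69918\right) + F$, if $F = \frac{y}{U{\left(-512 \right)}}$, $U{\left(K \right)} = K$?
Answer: $\frac{49078665}{256} \approx 1.9171 \cdot 10^{5}$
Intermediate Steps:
$F = - \frac{10615}{256}$ ($F = \frac{21230}{-512} = 21230 \left(- \frac{1}{512}\right) = - \frac{10615}{256} \approx -41.465$)
$\left(121837 + 69918\right) + F = \left(121837 + 69918\right) - \frac{10615}{256} = 191755 - \frac{10615}{256} = \frac{49078665}{256}$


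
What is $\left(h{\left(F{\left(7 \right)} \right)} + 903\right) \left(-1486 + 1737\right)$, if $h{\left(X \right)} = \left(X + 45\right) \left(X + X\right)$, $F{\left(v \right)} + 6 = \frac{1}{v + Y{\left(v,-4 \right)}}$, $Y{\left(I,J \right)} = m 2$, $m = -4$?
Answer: $93121$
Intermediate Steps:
$Y{\left(I,J \right)} = -8$ ($Y{\left(I,J \right)} = \left(-4\right) 2 = -8$)
$F{\left(v \right)} = -6 + \frac{1}{-8 + v}$ ($F{\left(v \right)} = -6 + \frac{1}{v - 8} = -6 + \frac{1}{-8 + v}$)
$h{\left(X \right)} = 2 X \left(45 + X\right)$ ($h{\left(X \right)} = \left(45 + X\right) 2 X = 2 X \left(45 + X\right)$)
$\left(h{\left(F{\left(7 \right)} \right)} + 903\right) \left(-1486 + 1737\right) = \left(2 \frac{49 - 42}{-8 + 7} \left(45 + \frac{49 - 42}{-8 + 7}\right) + 903\right) \left(-1486 + 1737\right) = \left(2 \frac{49 - 42}{-1} \left(45 + \frac{49 - 42}{-1}\right) + 903\right) 251 = \left(2 \left(\left(-1\right) 7\right) \left(45 - 7\right) + 903\right) 251 = \left(2 \left(-7\right) \left(45 - 7\right) + 903\right) 251 = \left(2 \left(-7\right) 38 + 903\right) 251 = \left(-532 + 903\right) 251 = 371 \cdot 251 = 93121$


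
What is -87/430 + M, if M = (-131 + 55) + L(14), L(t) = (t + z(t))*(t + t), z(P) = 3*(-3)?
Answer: 27433/430 ≈ 63.798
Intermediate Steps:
z(P) = -9
L(t) = 2*t*(-9 + t) (L(t) = (t - 9)*(t + t) = (-9 + t)*(2*t) = 2*t*(-9 + t))
M = 64 (M = (-131 + 55) + 2*14*(-9 + 14) = -76 + 2*14*5 = -76 + 140 = 64)
-87/430 + M = -87/430 + 64 = 27433/430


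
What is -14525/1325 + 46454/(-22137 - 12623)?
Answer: -11328811/921140 ≈ -12.299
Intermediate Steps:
-14525/1325 + 46454/(-22137 - 12623) = -14525*1/1325 + 46454/(-34760) = -581/53 + 46454*(-1/34760) = -581/53 - 23227/17380 = -11328811/921140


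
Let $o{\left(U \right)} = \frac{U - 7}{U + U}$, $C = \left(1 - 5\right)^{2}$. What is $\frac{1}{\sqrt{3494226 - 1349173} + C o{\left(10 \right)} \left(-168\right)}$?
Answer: $\frac{10080}{49562069} + \frac{25 \sqrt{2145053}}{49562069} \approx 0.00094215$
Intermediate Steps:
$C = 16$ ($C = \left(-4\right)^{2} = 16$)
$o{\left(U \right)} = \frac{-7 + U}{2 U}$
$\frac{1}{\sqrt{3494226 - 1349173} + C o{\left(10 \right)} \left(-168\right)} = \frac{1}{\sqrt{3494226 - 1349173} + 16 \frac{-7 + 10}{2 \cdot 10} \left(-168\right)} = \frac{1}{\sqrt{2145053} + 16 \cdot \frac{1}{2} \cdot \frac{1}{10} \cdot 3 \left(-168\right)} = \frac{1}{\sqrt{2145053} + 16 \cdot \frac{3}{20} \left(-168\right)} = \frac{1}{\sqrt{2145053} + \frac{12}{5} \left(-168\right)} = \frac{1}{\sqrt{2145053} - \frac{2016}{5}} = \frac{1}{- \frac{2016}{5} + \sqrt{2145053}}$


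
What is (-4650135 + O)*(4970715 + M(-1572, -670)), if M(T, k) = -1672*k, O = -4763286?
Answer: -57336723707055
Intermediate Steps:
(-4650135 + O)*(4970715 + M(-1572, -670)) = (-4650135 - 4763286)*(4970715 - 1672*(-670)) = -9413421*(4970715 + 1120240) = -9413421*6090955 = -57336723707055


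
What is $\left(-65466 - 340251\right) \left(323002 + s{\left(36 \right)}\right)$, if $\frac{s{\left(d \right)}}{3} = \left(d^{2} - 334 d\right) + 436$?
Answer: $-118520484342$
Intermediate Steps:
$s{\left(d \right)} = 1308 - 1002 d + 3 d^{2}$ ($s{\left(d \right)} = 3 \left(\left(d^{2} - 334 d\right) + 436\right) = 3 \left(436 + d^{2} - 334 d\right) = 1308 - 1002 d + 3 d^{2}$)
$\left(-65466 - 340251\right) \left(323002 + s{\left(36 \right)}\right) = \left(-65466 - 340251\right) \left(323002 + \left(1308 - 36072 + 3 \cdot 36^{2}\right)\right) = - 405717 \left(323002 + \left(1308 - 36072 + 3 \cdot 1296\right)\right) = - 405717 \left(323002 + \left(1308 - 36072 + 3888\right)\right) = - 405717 \left(323002 - 30876\right) = \left(-405717\right) 292126 = -118520484342$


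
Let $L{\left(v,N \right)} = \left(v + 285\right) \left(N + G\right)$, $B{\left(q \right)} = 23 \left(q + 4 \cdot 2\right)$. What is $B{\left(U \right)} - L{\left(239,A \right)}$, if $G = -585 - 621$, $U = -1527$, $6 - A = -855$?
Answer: $145843$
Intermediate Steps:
$A = 861$ ($A = 6 - -855 = 6 + 855 = 861$)
$B{\left(q \right)} = 184 + 23 q$ ($B{\left(q \right)} = 23 \left(q + 8\right) = 23 \left(8 + q\right) = 184 + 23 q$)
$G = -1206$ ($G = -585 - 621 = -1206$)
$L{\left(v,N \right)} = \left(-1206 + N\right) \left(285 + v\right)$ ($L{\left(v,N \right)} = \left(v + 285\right) \left(N - 1206\right) = \left(285 + v\right) \left(-1206 + N\right) = \left(-1206 + N\right) \left(285 + v\right)$)
$B{\left(U \right)} - L{\left(239,A \right)} = \left(184 + 23 \left(-1527\right)\right) - \left(-343710 - 288234 + 285 \cdot 861 + 861 \cdot 239\right) = \left(184 - 35121\right) - \left(-343710 - 288234 + 245385 + 205779\right) = -34937 - -180780 = -34937 + 180780 = 145843$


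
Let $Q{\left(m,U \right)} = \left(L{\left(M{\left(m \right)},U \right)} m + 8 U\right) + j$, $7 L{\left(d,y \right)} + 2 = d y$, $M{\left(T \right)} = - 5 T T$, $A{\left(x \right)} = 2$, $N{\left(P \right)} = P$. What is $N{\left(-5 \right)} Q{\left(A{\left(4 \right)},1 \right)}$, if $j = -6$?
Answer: $\frac{150}{7} \approx 21.429$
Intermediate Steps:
$M{\left(T \right)} = - 5 T^{2}$
$L{\left(d,y \right)} = - \frac{2}{7} + \frac{d y}{7}$
$Q{\left(m,U \right)} = -6 + 8 U + m \left(- \frac{2}{7} - \frac{5 U m^{2}}{7}\right)$ ($Q{\left(m,U \right)} = \left(\left(- \frac{2}{7} + \frac{- 5 m^{2} U}{7}\right) m + 8 U\right) - 6 = \left(\left(- \frac{2}{7} - \frac{5 U m^{2}}{7}\right) m + 8 U\right) - 6 = \left(m \left(- \frac{2}{7} - \frac{5 U m^{2}}{7}\right) + 8 U\right) - 6 = \left(8 U + m \left(- \frac{2}{7} - \frac{5 U m^{2}}{7}\right)\right) - 6 = -6 + 8 U + m \left(- \frac{2}{7} - \frac{5 U m^{2}}{7}\right)$)
$N{\left(-5 \right)} Q{\left(A{\left(4 \right)},1 \right)} = - 5 \left(-6 + 8 \cdot 1 - \frac{4}{7} - \frac{5 \cdot 2^{3}}{7}\right) = - 5 \left(-6 + 8 - \frac{4}{7} - \frac{5}{7} \cdot 8\right) = - 5 \left(-6 + 8 - \frac{4}{7} - \frac{40}{7}\right) = \left(-5\right) \left(- \frac{30}{7}\right) = \frac{150}{7}$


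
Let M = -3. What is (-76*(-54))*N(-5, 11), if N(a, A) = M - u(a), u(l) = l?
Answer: 8208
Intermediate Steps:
N(a, A) = -3 - a
(-76*(-54))*N(-5, 11) = (-76*(-54))*(-3 - 1*(-5)) = 4104*(-3 + 5) = 4104*2 = 8208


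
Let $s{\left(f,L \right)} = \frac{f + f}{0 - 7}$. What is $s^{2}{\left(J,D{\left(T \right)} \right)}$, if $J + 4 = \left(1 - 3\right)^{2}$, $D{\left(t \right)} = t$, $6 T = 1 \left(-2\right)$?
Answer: $0$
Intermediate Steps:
$T = - \frac{1}{3}$ ($T = \frac{1 \left(-2\right)}{6} = \frac{1}{6} \left(-2\right) = - \frac{1}{3} \approx -0.33333$)
$J = 0$ ($J = -4 + \left(1 - 3\right)^{2} = -4 + \left(-2\right)^{2} = -4 + 4 = 0$)
$s{\left(f,L \right)} = - \frac{2 f}{7}$ ($s{\left(f,L \right)} = \frac{2 f}{-7} = 2 f \left(- \frac{1}{7}\right) = - \frac{2 f}{7}$)
$s^{2}{\left(J,D{\left(T \right)} \right)} = \left(\left(- \frac{2}{7}\right) 0\right)^{2} = 0^{2} = 0$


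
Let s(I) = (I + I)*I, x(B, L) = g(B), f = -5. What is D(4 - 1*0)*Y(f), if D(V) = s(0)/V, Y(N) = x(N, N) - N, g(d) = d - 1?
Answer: 0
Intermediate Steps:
g(d) = -1 + d
x(B, L) = -1 + B
s(I) = 2*I**2 (s(I) = (2*I)*I = 2*I**2)
Y(N) = -1 (Y(N) = (-1 + N) - N = -1)
D(V) = 0 (D(V) = (2*0**2)/V = (2*0)/V = 0/V = 0)
D(4 - 1*0)*Y(f) = 0*(-1) = 0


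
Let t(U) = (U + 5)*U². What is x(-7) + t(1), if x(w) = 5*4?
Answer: 26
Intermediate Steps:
t(U) = U²*(5 + U) (t(U) = (5 + U)*U² = U²*(5 + U))
x(w) = 20
x(-7) + t(1) = 20 + 1²*(5 + 1) = 20 + 1*6 = 20 + 6 = 26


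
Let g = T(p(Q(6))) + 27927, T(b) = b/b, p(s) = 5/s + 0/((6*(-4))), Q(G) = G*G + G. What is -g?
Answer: -27928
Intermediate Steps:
Q(G) = G + G² (Q(G) = G² + G = G + G²)
p(s) = 5/s (p(s) = 5/s + 0/(-24) = 5/s + 0*(-1/24) = 5/s + 0 = 5/s)
T(b) = 1
g = 27928 (g = 1 + 27927 = 27928)
-g = -1*27928 = -27928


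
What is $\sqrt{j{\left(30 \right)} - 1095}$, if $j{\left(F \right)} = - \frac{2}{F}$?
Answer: $\frac{i \sqrt{246390}}{15} \approx 33.092 i$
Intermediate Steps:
$\sqrt{j{\left(30 \right)} - 1095} = \sqrt{- \frac{2}{30} - 1095} = \sqrt{\left(-2\right) \frac{1}{30} - 1095} = \sqrt{- \frac{1}{15} - 1095} = \sqrt{- \frac{16426}{15}} = \frac{i \sqrt{246390}}{15}$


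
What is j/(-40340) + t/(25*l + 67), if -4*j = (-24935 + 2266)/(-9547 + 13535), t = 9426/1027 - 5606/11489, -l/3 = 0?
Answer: 65965628550765291/508719646954991680 ≈ 0.12967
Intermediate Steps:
l = 0 (l = -3*0 = 0)
t = 102537952/11799203 (t = 9426*(1/1027) - 5606*1/11489 = 9426/1027 - 5606/11489 = 102537952/11799203 ≈ 8.6902)
j = 22669/15952 (j = -(-24935 + 2266)/(4*(-9547 + 13535)) = -(-22669)/(4*3988) = -¼*(-22669/3988) = 22669/15952 ≈ 1.4211)
j/(-40340) + t/(25*l + 67) = (22669/15952)/(-40340) + 102537952/(11799203*(25*0 + 67)) = (22669/15952)*(-1/40340) + 102537952/(11799203*(0 + 67)) = -22669/643503680 + (102537952/11799203)/67 = -22669/643503680 + (102537952/11799203)*(1/67) = -22669/643503680 + 102537952/790546601 = 65965628550765291/508719646954991680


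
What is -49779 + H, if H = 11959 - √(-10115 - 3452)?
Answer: -37820 - I*√13567 ≈ -37820.0 - 116.48*I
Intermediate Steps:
H = 11959 - I*√13567 (H = 11959 - √(-13567) = 11959 - I*√13567 ≈ 11959.0 - 116.48*I)
-49779 + H = -49779 + (11959 - I*√13567) = -37820 - I*√13567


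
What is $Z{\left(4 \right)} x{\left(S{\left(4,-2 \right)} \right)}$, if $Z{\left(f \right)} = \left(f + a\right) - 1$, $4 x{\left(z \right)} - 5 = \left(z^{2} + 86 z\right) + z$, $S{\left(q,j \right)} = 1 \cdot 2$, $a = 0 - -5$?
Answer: $366$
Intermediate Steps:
$a = 5$ ($a = 0 + 5 = 5$)
$S{\left(q,j \right)} = 2$
$x{\left(z \right)} = \frac{5}{4} + \frac{z^{2}}{4} + \frac{87 z}{4}$ ($x{\left(z \right)} = \frac{5}{4} + \frac{\left(z^{2} + 86 z\right) + z}{4} = \frac{5}{4} + \frac{z^{2} + 87 z}{4} = \frac{5}{4} + \left(\frac{z^{2}}{4} + \frac{87 z}{4}\right) = \frac{5}{4} + \frac{z^{2}}{4} + \frac{87 z}{4}$)
$Z{\left(f \right)} = 4 + f$ ($Z{\left(f \right)} = \left(f + 5\right) - 1 = \left(5 + f\right) - 1 = 4 + f$)
$Z{\left(4 \right)} x{\left(S{\left(4,-2 \right)} \right)} = \left(4 + 4\right) \left(\frac{5}{4} + \frac{2^{2}}{4} + \frac{87}{4} \cdot 2\right) = 8 \left(\frac{5}{4} + \frac{1}{4} \cdot 4 + \frac{87}{2}\right) = 8 \left(\frac{5}{4} + 1 + \frac{87}{2}\right) = 8 \cdot \frac{183}{4} = 366$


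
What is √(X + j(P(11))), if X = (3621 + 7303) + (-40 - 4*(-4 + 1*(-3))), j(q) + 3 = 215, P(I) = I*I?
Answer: 6*√309 ≈ 105.47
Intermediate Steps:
P(I) = I²
j(q) = 212 (j(q) = -3 + 215 = 212)
X = 10912 (X = 10924 + (-40 - 4*(-4 - 3)) = 10924 + (-40 - 4*(-7)) = 10924 + (-40 + 28) = 10924 - 12 = 10912)
√(X + j(P(11))) = √(10912 + 212) = √11124 = 6*√309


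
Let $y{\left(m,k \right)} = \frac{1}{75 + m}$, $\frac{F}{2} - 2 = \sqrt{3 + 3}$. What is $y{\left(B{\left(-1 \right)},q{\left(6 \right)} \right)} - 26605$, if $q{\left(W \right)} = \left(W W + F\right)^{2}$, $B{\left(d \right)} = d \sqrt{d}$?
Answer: $- \frac{149679655}{5626} + \frac{i}{5626} \approx -26605.0 + 0.00017775 i$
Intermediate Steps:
$F = 4 + 2 \sqrt{6}$ ($F = 4 + 2 \sqrt{3 + 3} = 4 + 2 \sqrt{6} \approx 8.899$)
$B{\left(d \right)} = d^{\frac{3}{2}}$
$q{\left(W \right)} = \left(4 + W^{2} + 2 \sqrt{6}\right)^{2}$ ($q{\left(W \right)} = \left(W W + \left(4 + 2 \sqrt{6}\right)\right)^{2} = \left(W^{2} + \left(4 + 2 \sqrt{6}\right)\right)^{2} = \left(4 + W^{2} + 2 \sqrt{6}\right)^{2}$)
$y{\left(B{\left(-1 \right)},q{\left(6 \right)} \right)} - 26605 = \frac{1}{75 + \left(-1\right)^{\frac{3}{2}}} - 26605 = \frac{1}{75 - i} - 26605 = \frac{75 + i}{5626} - 26605 = -26605 + \frac{75 + i}{5626}$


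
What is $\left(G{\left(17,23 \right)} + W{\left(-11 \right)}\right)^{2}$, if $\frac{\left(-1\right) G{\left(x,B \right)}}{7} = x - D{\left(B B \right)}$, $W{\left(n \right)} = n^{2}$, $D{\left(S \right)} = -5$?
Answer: $1089$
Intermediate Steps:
$G{\left(x,B \right)} = -35 - 7 x$ ($G{\left(x,B \right)} = - 7 \left(x - -5\right) = - 7 \left(x + 5\right) = - 7 \left(5 + x\right) = -35 - 7 x$)
$\left(G{\left(17,23 \right)} + W{\left(-11 \right)}\right)^{2} = \left(\left(-35 - 119\right) + \left(-11\right)^{2}\right)^{2} = \left(\left(-35 - 119\right) + 121\right)^{2} = \left(-154 + 121\right)^{2} = \left(-33\right)^{2} = 1089$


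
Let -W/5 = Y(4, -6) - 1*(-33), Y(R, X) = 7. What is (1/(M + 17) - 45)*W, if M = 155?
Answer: 386950/43 ≈ 8998.8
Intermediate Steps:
W = -200 (W = -5*(7 - 1*(-33)) = -5*(7 + 33) = -5*40 = -200)
(1/(M + 17) - 45)*W = (1/(155 + 17) - 45)*(-200) = (1/172 - 45)*(-200) = -7739/172*(-200) = 386950/43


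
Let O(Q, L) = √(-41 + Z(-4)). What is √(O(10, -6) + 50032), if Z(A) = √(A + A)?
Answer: √(50032 + √(-41 + 2*I*√2)) ≈ 223.68 + 0.014*I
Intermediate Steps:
Z(A) = √2*√A (Z(A) = √(2*A) = √2*√A)
O(Q, L) = √(-41 + 2*I*√2) (O(Q, L) = √(-41 + √2*√(-4)) = √(-41 + √2*(2*I)) = √(-41 + 2*I*√2))
√(O(10, -6) + 50032) = √(√(-41 + 2*I*√2) + 50032) = √(50032 + √(-41 + 2*I*√2))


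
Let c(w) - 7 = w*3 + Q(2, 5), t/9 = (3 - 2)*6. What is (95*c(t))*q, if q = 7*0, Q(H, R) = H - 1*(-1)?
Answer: 0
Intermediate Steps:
Q(H, R) = 1 + H (Q(H, R) = H + 1 = 1 + H)
t = 54 (t = 9*((3 - 2)*6) = 9*(1*6) = 9*6 = 54)
c(w) = 10 + 3*w (c(w) = 7 + (w*3 + (1 + 2)) = 7 + (3*w + 3) = 7 + (3 + 3*w) = 10 + 3*w)
q = 0
(95*c(t))*q = (95*(10 + 3*54))*0 = (95*(10 + 162))*0 = (95*172)*0 = 16340*0 = 0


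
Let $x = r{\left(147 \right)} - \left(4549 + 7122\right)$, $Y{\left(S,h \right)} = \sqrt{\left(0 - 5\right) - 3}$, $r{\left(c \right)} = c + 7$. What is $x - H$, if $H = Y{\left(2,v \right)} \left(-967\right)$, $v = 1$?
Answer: $-11517 + 1934 i \sqrt{2} \approx -11517.0 + 2735.1 i$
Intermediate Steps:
$r{\left(c \right)} = 7 + c$
$Y{\left(S,h \right)} = 2 i \sqrt{2}$ ($Y{\left(S,h \right)} = \sqrt{-5 - 3} = \sqrt{-8} = 2 i \sqrt{2}$)
$H = - 1934 i \sqrt{2}$ ($H = 2 i \sqrt{2} \left(-967\right) = - 1934 i \sqrt{2} \approx - 2735.1 i$)
$x = -11517$ ($x = \left(7 + 147\right) - \left(4549 + 7122\right) = 154 - 11671 = -11517$)
$x - H = -11517 - - 1934 i \sqrt{2} = -11517 + 1934 i \sqrt{2}$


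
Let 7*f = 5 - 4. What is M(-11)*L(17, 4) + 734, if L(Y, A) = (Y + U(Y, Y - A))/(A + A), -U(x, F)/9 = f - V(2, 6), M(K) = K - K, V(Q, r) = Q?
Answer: 734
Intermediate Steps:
f = ⅐ (f = (5 - 4)/7 = (⅐)*1 = ⅐ ≈ 0.14286)
M(K) = 0
U(x, F) = 117/7 (U(x, F) = -9*(⅐ - 1*2) = -9*(⅐ - 2) = -9*(-13/7) = 117/7)
L(Y, A) = (117/7 + Y)/(2*A) (L(Y, A) = (Y + 117/7)/(A + A) = (117/7 + Y)/((2*A)) = (117/7 + Y)*(1/(2*A)) = (117/7 + Y)/(2*A))
M(-11)*L(17, 4) + 734 = 0*((1/14)*(117 + 7*17)/4) + 734 = 0*((1/14)*(¼)*(117 + 119)) + 734 = 0*((1/14)*(¼)*236) + 734 = 0*(59/14) + 734 = 0 + 734 = 734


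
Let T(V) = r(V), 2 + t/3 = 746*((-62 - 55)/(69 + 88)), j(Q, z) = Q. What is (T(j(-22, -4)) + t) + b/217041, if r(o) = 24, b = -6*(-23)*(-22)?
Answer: -1703588984/1032589 ≈ -1649.8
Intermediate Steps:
b = -3036 (b = 138*(-22) = -3036)
t = -262788/157 (t = -6 + 3*(746*((-62 - 55)/(69 + 88))) = -6 + 3*(746*(-117/157)) = -6 + 3*(-87282/157) = -6 - 261846/157 = -262788/157 ≈ -1673.8)
T(V) = 24
(T(j(-22, -4)) + t) + b/217041 = (24 - 262788/157) - 3036/217041 = -259020/157 - 3036*1/217041 = -259020/157 - 92/6577 = -1703588984/1032589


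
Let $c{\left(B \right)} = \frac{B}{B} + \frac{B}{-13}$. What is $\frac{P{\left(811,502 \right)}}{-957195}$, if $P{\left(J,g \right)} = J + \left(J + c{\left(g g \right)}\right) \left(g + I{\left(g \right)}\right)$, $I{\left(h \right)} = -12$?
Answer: $\frac{118298977}{12443535} \approx 9.5069$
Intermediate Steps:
$c{\left(B \right)} = 1 - \frac{B}{13}$ ($c{\left(B \right)} = 1 + B \left(- \frac{1}{13}\right) = 1 - \frac{B}{13}$)
$P{\left(J,g \right)} = J + \left(-12 + g\right) \left(1 + J - \frac{g^{2}}{13}\right)$ ($P{\left(J,g \right)} = J + \left(J - \left(-1 + \frac{g g}{13}\right)\right) \left(g - 12\right) = J + \left(J - \left(-1 + \frac{g^{2}}{13}\right)\right) \left(-12 + g\right) = J + \left(1 + J - \frac{g^{2}}{13}\right) \left(-12 + g\right) = J + \left(-12 + g\right) \left(1 + J - \frac{g^{2}}{13}\right)$)
$\frac{P{\left(811,502 \right)}}{-957195} = \frac{-12 + 502 - 8921 - \frac{502^{3}}{13} + \frac{12 \cdot 502^{2}}{13} + 811 \cdot 502}{-957195} = \left(-12 + 502 - 8921 - \frac{126506008}{13} + \frac{12}{13} \cdot 252004 + 407122\right) \left(- \frac{1}{957195}\right) = \left(-12 + 502 - 8921 - \frac{126506008}{13} + \frac{3024048}{13} + 407122\right) \left(- \frac{1}{957195}\right) = \left(- \frac{118298977}{13}\right) \left(- \frac{1}{957195}\right) = \frac{118298977}{12443535}$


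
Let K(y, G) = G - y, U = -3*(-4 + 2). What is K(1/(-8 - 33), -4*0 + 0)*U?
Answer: 6/41 ≈ 0.14634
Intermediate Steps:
U = 6 (U = -3*(-2) = 6)
K(1/(-8 - 33), -4*0 + 0)*U = ((-4*0 + 0) - 1/(-8 - 33))*6 = ((0 + 0) - 1/(-41))*6 = (0 - 1*(-1/41))*6 = (0 + 1/41)*6 = (1/41)*6 = 6/41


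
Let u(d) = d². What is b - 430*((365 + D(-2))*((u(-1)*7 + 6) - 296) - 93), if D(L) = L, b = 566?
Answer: 44214026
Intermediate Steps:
b - 430*((365 + D(-2))*((u(-1)*7 + 6) - 296) - 93) = 566 - 430*((365 - 2)*(((-1)²*7 + 6) - 296) - 93) = 566 - 430*(363*((1*7 + 6) - 296) - 93) = 566 - 430*(363*((7 + 6) - 296) - 93) = 566 - 430*(363*(13 - 296) - 93) = 566 - 430*(363*(-283) - 93) = 566 - 430*(-102729 - 93) = 566 - 430*(-102822) = 566 + 44213460 = 44214026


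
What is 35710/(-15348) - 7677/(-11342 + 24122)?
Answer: -15950011/5448540 ≈ -2.9274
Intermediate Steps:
35710/(-15348) - 7677/(-11342 + 24122) = 35710*(-1/15348) - 7677/12780 = -17855/7674 - 7677*1/12780 = -17855/7674 - 853/1420 = -15950011/5448540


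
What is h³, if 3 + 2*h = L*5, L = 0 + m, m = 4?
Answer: 4913/8 ≈ 614.13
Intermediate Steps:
L = 4 (L = 0 + 4 = 4)
h = 17/2 (h = -3/2 + (4*5)/2 = -3/2 + (½)*20 = -3/2 + 10 = 17/2 ≈ 8.5000)
h³ = (17/2)³ = 4913/8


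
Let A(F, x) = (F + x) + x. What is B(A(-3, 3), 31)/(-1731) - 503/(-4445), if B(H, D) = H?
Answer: 285786/2564765 ≈ 0.11143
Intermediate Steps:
A(F, x) = F + 2*x
B(A(-3, 3), 31)/(-1731) - 503/(-4445) = (-3 + 2*3)/(-1731) - 503/(-4445) = (-3 + 6)*(-1/1731) - 503*(-1/4445) = 3*(-1/1731) + 503/4445 = -1/577 + 503/4445 = 285786/2564765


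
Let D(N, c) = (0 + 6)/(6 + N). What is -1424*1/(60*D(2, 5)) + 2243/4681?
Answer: -6564809/210645 ≈ -31.165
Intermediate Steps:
D(N, c) = 6/(6 + N)
-1424*1/(60*D(2, 5)) + 2243/4681 = -1424/(((6/(6 + 2))*6)*10) + 2243/4681 = -1424/(((6/8)*6)*10) + 2243*(1/4681) = -1424/(((6*(1/8))*6)*10) + 2243/4681 = -1424/(((3/4)*6)*10) + 2243/4681 = -1424/((9/2)*10) + 2243/4681 = -1424/45 + 2243/4681 = -6564809/210645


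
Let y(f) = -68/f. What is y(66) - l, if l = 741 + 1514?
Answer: -74449/33 ≈ -2256.0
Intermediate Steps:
l = 2255
y(66) - l = -68/66 - 1*2255 = -68*1/66 - 2255 = -34/33 - 2255 = -74449/33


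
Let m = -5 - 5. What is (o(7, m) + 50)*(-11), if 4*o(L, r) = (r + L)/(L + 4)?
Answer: -2197/4 ≈ -549.25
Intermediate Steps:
m = -10
o(L, r) = (L + r)/(4*(4 + L)) (o(L, r) = ((r + L)/(L + 4))/4 = ((L + r)/(4 + L))/4 = (L + r)/(4*(4 + L)))
(o(7, m) + 50)*(-11) = ((7 - 10)/(4*(4 + 7)) + 50)*(-11) = ((¼)*(-3)/11 + 50)*(-11) = ((¼)*(1/11)*(-3) + 50)*(-11) = (-3/44 + 50)*(-11) = (2197/44)*(-11) = -2197/4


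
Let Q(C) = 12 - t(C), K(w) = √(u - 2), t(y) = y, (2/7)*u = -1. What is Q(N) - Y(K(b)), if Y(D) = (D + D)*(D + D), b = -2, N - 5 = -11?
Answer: 40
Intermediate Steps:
u = -7/2 (u = (7/2)*(-1) = -7/2 ≈ -3.5000)
N = -6 (N = 5 - 11 = -6)
K(w) = I*√22/2 (K(w) = √(-7/2 - 2) = √(-11/2) = I*√22/2)
Y(D) = 4*D² (Y(D) = (2*D)*(2*D) = 4*D²)
Q(C) = 12 - C
Q(N) - Y(K(b)) = (12 - 1*(-6)) - 4*(I*√22/2)² = (12 + 6) - 4*(-11)/2 = 18 - 1*(-22) = 18 + 22 = 40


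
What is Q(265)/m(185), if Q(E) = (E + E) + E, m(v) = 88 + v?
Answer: 265/91 ≈ 2.9121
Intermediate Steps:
Q(E) = 3*E (Q(E) = 2*E + E = 3*E)
Q(265)/m(185) = (3*265)/(88 + 185) = 795/273 = 795*(1/273) = 265/91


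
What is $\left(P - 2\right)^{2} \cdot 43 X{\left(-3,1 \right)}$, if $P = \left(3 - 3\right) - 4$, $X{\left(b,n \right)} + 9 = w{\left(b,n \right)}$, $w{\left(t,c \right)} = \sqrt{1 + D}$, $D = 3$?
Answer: $-10836$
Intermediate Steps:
$w{\left(t,c \right)} = 2$ ($w{\left(t,c \right)} = \sqrt{1 + 3} = \sqrt{4} = 2$)
$X{\left(b,n \right)} = -7$ ($X{\left(b,n \right)} = -9 + 2 = -7$)
$P = -4$ ($P = 0 - 4 = -4$)
$\left(P - 2\right)^{2} \cdot 43 X{\left(-3,1 \right)} = \left(-4 - 2\right)^{2} \cdot 43 \left(-7\right) = \left(-6\right)^{2} \cdot 43 \left(-7\right) = 36 \cdot 43 \left(-7\right) = 1548 \left(-7\right) = -10836$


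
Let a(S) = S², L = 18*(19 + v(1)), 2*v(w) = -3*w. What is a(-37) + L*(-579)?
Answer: -181016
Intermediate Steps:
v(w) = -3*w/2 (v(w) = (-3*w)/2 = -3*w/2)
L = 315 (L = 18*(19 - 3/2*1) = 18*(19 - 3/2) = 18*(35/2) = 315)
a(-37) + L*(-579) = (-37)² + 315*(-579) = 1369 - 182385 = -181016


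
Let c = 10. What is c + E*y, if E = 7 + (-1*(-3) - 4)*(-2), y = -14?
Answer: -116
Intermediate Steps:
E = 9 (E = 7 + (3 - 4)*(-2) = 7 - 1*(-2) = 7 + 2 = 9)
c + E*y = 10 + 9*(-14) = 10 - 126 = -116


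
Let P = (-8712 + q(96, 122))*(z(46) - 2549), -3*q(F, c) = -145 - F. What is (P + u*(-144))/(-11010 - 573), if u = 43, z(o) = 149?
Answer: -20709808/11583 ≈ -1787.9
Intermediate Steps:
q(F, c) = 145/3 + F/3 (q(F, c) = -(-145 - F)/3 = 145/3 + F/3)
P = 20716000 (P = (-8712 + (145/3 + (1/3)*96))*(149 - 2549) = (-8712 + (145/3 + 32))*(-2400) = (-8712 + 241/3)*(-2400) = -25895/3*(-2400) = 20716000)
(P + u*(-144))/(-11010 - 573) = (20716000 + 43*(-144))/(-11010 - 573) = (20716000 - 6192)/(-11583) = 20709808*(-1/11583) = -20709808/11583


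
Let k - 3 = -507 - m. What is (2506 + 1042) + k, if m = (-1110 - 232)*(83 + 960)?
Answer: 1402750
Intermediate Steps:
m = -1399706 (m = -1342*1043 = -1399706)
k = 1399202 (k = 3 + (-507 - 1*(-1399706)) = 3 + (-507 + 1399706) = 3 + 1399199 = 1399202)
(2506 + 1042) + k = (2506 + 1042) + 1399202 = 3548 + 1399202 = 1402750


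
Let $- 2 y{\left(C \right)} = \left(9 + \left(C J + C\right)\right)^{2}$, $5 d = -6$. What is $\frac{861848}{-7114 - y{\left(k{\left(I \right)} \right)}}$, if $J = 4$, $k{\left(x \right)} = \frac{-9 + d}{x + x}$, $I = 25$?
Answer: $- \frac{4309240000}{35410799} \approx -121.69$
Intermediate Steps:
$d = - \frac{6}{5}$ ($d = \frac{1}{5} \left(-6\right) = - \frac{6}{5} \approx -1.2$)
$k{\left(x \right)} = - \frac{51}{10 x}$ ($k{\left(x \right)} = \frac{-9 - \frac{6}{5}}{x + x} = - \frac{51}{5 \cdot 2 x} = - \frac{51 \frac{1}{2 x}}{5} = - \frac{51}{10 x}$)
$y{\left(C \right)} = - \frac{\left(9 + 5 C\right)^{2}}{2}$ ($y{\left(C \right)} = - \frac{\left(9 + \left(C 4 + C\right)\right)^{2}}{2} = - \frac{\left(9 + \left(4 C + C\right)\right)^{2}}{2} = - \frac{\left(9 + 5 C\right)^{2}}{2}$)
$\frac{861848}{-7114 - y{\left(k{\left(I \right)} \right)}} = \frac{861848}{-7114 - - \frac{\left(9 + 5 \left(- \frac{51}{10 \cdot 25}\right)\right)^{2}}{2}} = \frac{861848}{-7114 - - \frac{\left(9 + 5 \left(\left(- \frac{51}{10}\right) \frac{1}{25}\right)\right)^{2}}{2}} = \frac{861848}{-7114 - - \frac{\left(9 + 5 \left(- \frac{51}{250}\right)\right)^{2}}{2}} = \frac{861848}{-7114 - - \frac{\left(9 - \frac{51}{50}\right)^{2}}{2}} = \frac{861848}{-7114 - - \frac{\left(\frac{399}{50}\right)^{2}}{2}} = \frac{861848}{-7114 - \left(- \frac{1}{2}\right) \frac{159201}{2500}} = \frac{861848}{-7114 - - \frac{159201}{5000}} = \frac{861848}{-7114 + \frac{159201}{5000}} = \frac{861848}{- \frac{35410799}{5000}} = 861848 \left(- \frac{5000}{35410799}\right) = - \frac{4309240000}{35410799}$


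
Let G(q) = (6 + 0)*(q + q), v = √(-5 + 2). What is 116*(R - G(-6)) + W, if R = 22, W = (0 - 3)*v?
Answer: 10904 - 3*I*√3 ≈ 10904.0 - 5.1962*I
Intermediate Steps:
v = I*√3 (v = √(-3) = I*√3 ≈ 1.732*I)
W = -3*I*√3 (W = (0 - 3)*(I*√3) = -3*I*√3 ≈ -5.1962*I)
G(q) = 12*q (G(q) = 6*(2*q) = 12*q)
116*(R - G(-6)) + W = 116*(22 - 12*(-6)) - 3*I*√3 = 116*(22 - 1*(-72)) - 3*I*√3 = 116*(22 + 72) - 3*I*√3 = 116*94 - 3*I*√3 = 10904 - 3*I*√3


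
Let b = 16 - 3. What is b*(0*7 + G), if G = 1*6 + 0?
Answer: 78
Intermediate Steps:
G = 6 (G = 6 + 0 = 6)
b = 13
b*(0*7 + G) = 13*(0*7 + 6) = 13*(0 + 6) = 13*6 = 78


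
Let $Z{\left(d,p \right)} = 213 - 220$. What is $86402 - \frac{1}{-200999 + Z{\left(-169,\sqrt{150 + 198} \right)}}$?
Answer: $\frac{17367320413}{201006} \approx 86402.0$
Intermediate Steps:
$Z{\left(d,p \right)} = -7$ ($Z{\left(d,p \right)} = 213 - 220 = -7$)
$86402 - \frac{1}{-200999 + Z{\left(-169,\sqrt{150 + 198} \right)}} = 86402 - \frac{1}{-200999 - 7} = 86402 - \frac{1}{-201006} = 86402 - - \frac{1}{201006} = 86402 + \frac{1}{201006} = \frac{17367320413}{201006}$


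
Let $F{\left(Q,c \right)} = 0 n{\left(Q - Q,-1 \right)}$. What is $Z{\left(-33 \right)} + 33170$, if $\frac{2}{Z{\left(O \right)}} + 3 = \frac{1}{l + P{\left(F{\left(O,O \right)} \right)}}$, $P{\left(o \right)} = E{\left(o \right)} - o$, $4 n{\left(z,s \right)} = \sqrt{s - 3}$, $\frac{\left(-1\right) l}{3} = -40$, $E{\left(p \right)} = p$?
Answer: $\frac{11907790}{359} \approx 33169.0$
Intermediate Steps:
$l = 120$ ($l = \left(-3\right) \left(-40\right) = 120$)
$n{\left(z,s \right)} = \frac{\sqrt{-3 + s}}{4}$ ($n{\left(z,s \right)} = \frac{\sqrt{s - 3}}{4} = \frac{\sqrt{-3 + s}}{4}$)
$F{\left(Q,c \right)} = 0$ ($F{\left(Q,c \right)} = 0 \frac{\sqrt{-3 - 1}}{4} = 0 \frac{\sqrt{-4}}{4} = 0 \frac{2 i}{4} = 0 \frac{i}{2} = 0$)
$P{\left(o \right)} = 0$ ($P{\left(o \right)} = o - o = 0$)
$Z{\left(O \right)} = - \frac{240}{359}$ ($Z{\left(O \right)} = \frac{2}{-3 + \frac{1}{120 + 0}} = \frac{2}{-3 + \frac{1}{120}} = \frac{2}{- \frac{359}{120}} = 2 \left(- \frac{120}{359}\right) = - \frac{240}{359}$)
$Z{\left(-33 \right)} + 33170 = - \frac{240}{359} + 33170 = \frac{11907790}{359}$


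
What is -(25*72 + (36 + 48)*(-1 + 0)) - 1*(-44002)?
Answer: 42286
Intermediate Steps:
-(25*72 + (36 + 48)*(-1 + 0)) - 1*(-44002) = -(1800 + 84*(-1)) + 44002 = -(1800 - 84) + 44002 = -1*1716 + 44002 = -1716 + 44002 = 42286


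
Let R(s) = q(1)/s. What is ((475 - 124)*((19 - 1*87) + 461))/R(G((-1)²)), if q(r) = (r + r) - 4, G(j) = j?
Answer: -137943/2 ≈ -68972.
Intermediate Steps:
q(r) = -4 + 2*r (q(r) = 2*r - 4 = -4 + 2*r)
R(s) = -2/s (R(s) = (-4 + 2*1)/s = (-4 + 2)/s = -2/s)
((475 - 124)*((19 - 1*87) + 461))/R(G((-1)²)) = ((475 - 124)*((19 - 1*87) + 461))/((-2/((-1)²))) = (351*((19 - 87) + 461))/((-2/1)) = (351*(-68 + 461))/((-2*1)) = (351*393)/(-2) = 137943*(-½) = -137943/2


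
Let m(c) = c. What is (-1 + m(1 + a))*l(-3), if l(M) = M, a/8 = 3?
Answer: -72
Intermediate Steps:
a = 24 (a = 8*3 = 24)
(-1 + m(1 + a))*l(-3) = (-1 + (1 + 24))*(-3) = (-1 + 25)*(-3) = 24*(-3) = -72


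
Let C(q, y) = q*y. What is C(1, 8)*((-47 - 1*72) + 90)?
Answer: -232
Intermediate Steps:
C(1, 8)*((-47 - 1*72) + 90) = (1*8)*((-47 - 1*72) + 90) = 8*((-47 - 72) + 90) = 8*(-119 + 90) = 8*(-29) = -232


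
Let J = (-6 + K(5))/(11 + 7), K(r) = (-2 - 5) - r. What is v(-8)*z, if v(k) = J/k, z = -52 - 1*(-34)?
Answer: -9/4 ≈ -2.2500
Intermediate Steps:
K(r) = -7 - r
z = -18 (z = -52 + 34 = -18)
J = -1 (J = (-6 + (-7 - 1*5))/(11 + 7) = (-6 + (-7 - 5))/18 = (-6 - 12)*(1/18) = -18*1/18 = -1)
v(k) = -1/k
v(-8)*z = -1/(-8)*(-18) = -1*(-⅛)*(-18) = (⅛)*(-18) = -9/4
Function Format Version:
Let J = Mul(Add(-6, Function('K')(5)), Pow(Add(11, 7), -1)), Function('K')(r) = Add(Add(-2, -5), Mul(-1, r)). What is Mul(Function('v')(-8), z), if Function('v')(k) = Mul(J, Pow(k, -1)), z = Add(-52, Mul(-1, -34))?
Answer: Rational(-9, 4) ≈ -2.2500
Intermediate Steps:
Function('K')(r) = Add(-7, Mul(-1, r))
z = -18 (z = Add(-52, 34) = -18)
J = -1 (J = Mul(Add(-6, Add(-7, Mul(-1, 5))), Pow(Add(11, 7), -1)) = Mul(Add(-6, Add(-7, -5)), Pow(18, -1)) = Mul(Add(-6, -12), Rational(1, 18)) = Mul(-18, Rational(1, 18)) = -1)
Function('v')(k) = Mul(-1, Pow(k, -1))
Mul(Function('v')(-8), z) = Mul(Mul(-1, Pow(-8, -1)), -18) = Mul(Mul(-1, Rational(-1, 8)), -18) = Mul(Rational(1, 8), -18) = Rational(-9, 4)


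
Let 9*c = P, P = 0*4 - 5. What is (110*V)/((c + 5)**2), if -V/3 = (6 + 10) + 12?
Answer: -18711/40 ≈ -467.77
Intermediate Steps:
V = -84 (V = -3*((6 + 10) + 12) = -3*(16 + 12) = -3*28 = -84)
P = -5 (P = 0 - 5 = -5)
c = -5/9 (c = (1/9)*(-5) = -5/9 ≈ -0.55556)
(110*V)/((c + 5)**2) = (110*(-84))/((-5/9 + 5)**2) = -9240/((40/9)**2) = -9240/1600/81 = -9240*81/1600 = -18711/40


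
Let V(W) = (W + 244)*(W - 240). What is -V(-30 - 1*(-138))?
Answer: 46464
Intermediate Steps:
V(W) = (-240 + W)*(244 + W) (V(W) = (244 + W)*(-240 + W) = (-240 + W)*(244 + W))
-V(-30 - 1*(-138)) = -(-58560 + (-30 - 1*(-138))² + 4*(-30 - 1*(-138))) = -(-58560 + (-30 + 138)² + 4*(-30 + 138)) = -(-58560 + 108² + 4*108) = -(-58560 + 11664 + 432) = -1*(-46464) = 46464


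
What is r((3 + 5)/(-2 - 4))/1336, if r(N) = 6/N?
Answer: -9/2672 ≈ -0.0033683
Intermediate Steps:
r((3 + 5)/(-2 - 4))/1336 = (6/(((3 + 5)/(-2 - 4))))/1336 = (6/((8/(-6))))/1336 = (6/((8*(-⅙))))/1336 = (6/(-4/3))/1336 = (6*(-¾))/1336 = (1/1336)*(-9/2) = -9/2672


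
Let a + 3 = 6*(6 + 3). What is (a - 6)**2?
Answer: 2025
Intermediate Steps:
a = 51 (a = -3 + 6*(6 + 3) = -3 + 6*9 = -3 + 54 = 51)
(a - 6)**2 = (51 - 6)**2 = 45**2 = 2025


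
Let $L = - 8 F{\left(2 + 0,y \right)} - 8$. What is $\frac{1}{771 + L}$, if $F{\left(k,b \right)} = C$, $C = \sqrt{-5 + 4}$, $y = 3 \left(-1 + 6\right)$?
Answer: $\frac{763}{582233} + \frac{8 i}{582233} \approx 0.0013105 + 1.374 \cdot 10^{-5} i$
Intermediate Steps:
$y = 15$ ($y = 3 \cdot 5 = 15$)
$C = i$ ($C = \sqrt{-1} = i \approx 1.0 i$)
$F{\left(k,b \right)} = i$
$L = -8 - 8 i$ ($L = - 8 i - 8 = -8 - 8 i \approx -8.0 - 8.0 i$)
$\frac{1}{771 + L} = \frac{1}{771 - \left(8 + 8 i\right)} = \frac{1}{763 - 8 i} = \frac{763 + 8 i}{582233}$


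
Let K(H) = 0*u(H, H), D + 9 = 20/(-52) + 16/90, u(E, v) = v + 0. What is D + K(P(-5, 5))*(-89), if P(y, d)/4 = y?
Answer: -5386/585 ≈ -9.2068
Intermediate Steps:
u(E, v) = v
P(y, d) = 4*y
D = -5386/585 (D = -9 + (20/(-52) + 16/90) = -9 + (20*(-1/52) + 16*(1/90)) = -9 + (-5/13 + 8/45) = -9 - 121/585 = -5386/585 ≈ -9.2068)
K(H) = 0 (K(H) = 0*H = 0)
D + K(P(-5, 5))*(-89) = -5386/585 + 0*(-89) = -5386/585 + 0 = -5386/585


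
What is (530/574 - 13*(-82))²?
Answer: 93762726849/82369 ≈ 1.1383e+6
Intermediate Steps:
(530/574 - 13*(-82))² = (530*(1/574) + 1066)² = (265/287 + 1066)² = (306207/287)² = 93762726849/82369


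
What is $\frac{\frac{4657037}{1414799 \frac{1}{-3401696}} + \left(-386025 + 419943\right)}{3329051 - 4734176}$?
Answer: $\frac{3158767396454}{397593888975} \approx 7.9447$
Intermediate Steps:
$\frac{\frac{4657037}{1414799 \frac{1}{-3401696}} + \left(-386025 + 419943\right)}{3329051 - 4734176} = \frac{\frac{4657037}{1414799 \left(- \frac{1}{3401696}\right)} + 33918}{-1405125} = \left(\frac{4657037}{- \frac{1414799}{3401696}} + 33918\right) \left(- \frac{1}{1405125}\right) = \left(4657037 \left(- \frac{3401696}{1414799}\right) + 33918\right) \left(- \frac{1}{1405125}\right) = \left(- \frac{15841824134752}{1414799} + 33918\right) \left(- \frac{1}{1405125}\right) = \left(- \frac{15793836982270}{1414799}\right) \left(- \frac{1}{1405125}\right) = \frac{3158767396454}{397593888975}$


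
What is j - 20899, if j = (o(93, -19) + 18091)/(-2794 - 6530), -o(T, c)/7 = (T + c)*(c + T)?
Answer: -21649115/1036 ≈ -20897.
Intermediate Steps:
o(T, c) = -7*(T + c)² (o(T, c) = -7*(T + c)*(c + T) = -7*(T + c)*(T + c) = -7*(T + c)²)
j = 2249/1036 (j = (-7*(93 - 19)² + 18091)/(-2794 - 6530) = (-7*74² + 18091)/(-9324) = (-7*5476 + 18091)*(-1/9324) = (-38332 + 18091)*(-1/9324) = -20241*(-1/9324) = 2249/1036 ≈ 2.1708)
j - 20899 = 2249/1036 - 20899 = -21649115/1036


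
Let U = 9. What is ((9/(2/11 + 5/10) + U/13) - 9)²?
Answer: 101124/4225 ≈ 23.935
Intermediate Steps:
((9/(2/11 + 5/10) + U/13) - 9)² = ((9/(2/11 + 5/10) + 9/13) - 9)² = ((9/(2*(1/11) + 5*(⅒)) + 9*(1/13)) - 9)² = ((9/(2/11 + ½) + 9/13) - 9)² = ((9/(15/22) + 9/13) - 9)² = ((9*(22/15) + 9/13) - 9)² = ((66/5 + 9/13) - 9)² = (903/65 - 9)² = (318/65)² = 101124/4225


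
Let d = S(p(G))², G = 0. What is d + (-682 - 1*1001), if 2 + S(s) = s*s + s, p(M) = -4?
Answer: -1583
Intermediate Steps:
S(s) = -2 + s + s² (S(s) = -2 + (s*s + s) = -2 + (s² + s) = -2 + (s + s²) = -2 + s + s²)
d = 100 (d = (-2 - 4 + (-4)²)² = (-2 - 4 + 16)² = 10² = 100)
d + (-682 - 1*1001) = 100 + (-682 - 1*1001) = 100 + (-682 - 1001) = 100 - 1683 = -1583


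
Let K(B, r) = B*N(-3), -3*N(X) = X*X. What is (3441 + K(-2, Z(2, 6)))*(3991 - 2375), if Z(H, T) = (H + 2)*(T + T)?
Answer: 5570352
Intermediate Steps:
N(X) = -X²/3 (N(X) = -X*X/3 = -X²/3)
Z(H, T) = 2*T*(2 + H) (Z(H, T) = (2 + H)*(2*T) = 2*T*(2 + H))
K(B, r) = -3*B (K(B, r) = B*(-⅓*(-3)²) = B*(-⅓*9) = B*(-3) = -3*B)
(3441 + K(-2, Z(2, 6)))*(3991 - 2375) = (3441 - 3*(-2))*(3991 - 2375) = (3441 + 6)*1616 = 3447*1616 = 5570352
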